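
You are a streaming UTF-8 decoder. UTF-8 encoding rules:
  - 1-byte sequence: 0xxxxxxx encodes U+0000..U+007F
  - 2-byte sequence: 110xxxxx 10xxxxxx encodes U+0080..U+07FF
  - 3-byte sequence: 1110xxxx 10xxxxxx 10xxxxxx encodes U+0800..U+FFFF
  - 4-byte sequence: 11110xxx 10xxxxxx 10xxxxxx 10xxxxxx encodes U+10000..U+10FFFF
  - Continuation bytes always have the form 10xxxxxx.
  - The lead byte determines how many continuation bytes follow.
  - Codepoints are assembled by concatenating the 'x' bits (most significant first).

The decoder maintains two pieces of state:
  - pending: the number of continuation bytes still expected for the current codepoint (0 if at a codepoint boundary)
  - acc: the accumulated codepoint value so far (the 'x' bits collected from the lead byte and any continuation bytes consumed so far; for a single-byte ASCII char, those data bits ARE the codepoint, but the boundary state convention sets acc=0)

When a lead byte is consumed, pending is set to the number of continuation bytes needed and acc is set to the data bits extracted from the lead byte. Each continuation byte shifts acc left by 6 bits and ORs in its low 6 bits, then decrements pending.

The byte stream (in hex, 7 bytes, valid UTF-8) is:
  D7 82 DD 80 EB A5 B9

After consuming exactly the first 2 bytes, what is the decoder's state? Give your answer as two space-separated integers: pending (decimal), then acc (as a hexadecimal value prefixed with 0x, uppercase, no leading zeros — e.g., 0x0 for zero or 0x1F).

Byte[0]=D7: 2-byte lead. pending=1, acc=0x17
Byte[1]=82: continuation. acc=(acc<<6)|0x02=0x5C2, pending=0

Answer: 0 0x5C2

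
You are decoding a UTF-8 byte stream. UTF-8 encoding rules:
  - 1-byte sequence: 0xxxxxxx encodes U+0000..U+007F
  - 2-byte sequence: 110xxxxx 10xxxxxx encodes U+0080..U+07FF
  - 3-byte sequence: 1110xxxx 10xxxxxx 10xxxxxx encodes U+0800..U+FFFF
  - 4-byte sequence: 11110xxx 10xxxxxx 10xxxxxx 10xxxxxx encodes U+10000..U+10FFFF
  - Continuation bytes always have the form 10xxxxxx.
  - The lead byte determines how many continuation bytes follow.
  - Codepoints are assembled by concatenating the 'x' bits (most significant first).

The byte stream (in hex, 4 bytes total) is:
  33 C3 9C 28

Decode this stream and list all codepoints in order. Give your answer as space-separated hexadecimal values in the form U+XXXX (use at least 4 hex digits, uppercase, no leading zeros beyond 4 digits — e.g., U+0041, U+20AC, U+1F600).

Answer: U+0033 U+00DC U+0028

Derivation:
Byte[0]=33: 1-byte ASCII. cp=U+0033
Byte[1]=C3: 2-byte lead, need 1 cont bytes. acc=0x3
Byte[2]=9C: continuation. acc=(acc<<6)|0x1C=0xDC
Completed: cp=U+00DC (starts at byte 1)
Byte[3]=28: 1-byte ASCII. cp=U+0028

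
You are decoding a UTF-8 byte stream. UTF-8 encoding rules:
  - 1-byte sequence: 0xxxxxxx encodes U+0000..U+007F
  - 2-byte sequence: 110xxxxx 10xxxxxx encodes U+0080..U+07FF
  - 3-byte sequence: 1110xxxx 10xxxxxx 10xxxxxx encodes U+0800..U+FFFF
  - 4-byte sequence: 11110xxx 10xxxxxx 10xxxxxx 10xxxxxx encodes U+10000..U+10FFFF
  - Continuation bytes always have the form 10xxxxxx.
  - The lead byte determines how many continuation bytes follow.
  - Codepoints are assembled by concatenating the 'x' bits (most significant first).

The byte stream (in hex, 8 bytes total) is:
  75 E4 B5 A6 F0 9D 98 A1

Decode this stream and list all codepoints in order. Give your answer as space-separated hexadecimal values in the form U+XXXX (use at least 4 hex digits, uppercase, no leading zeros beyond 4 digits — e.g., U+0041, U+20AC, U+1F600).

Byte[0]=75: 1-byte ASCII. cp=U+0075
Byte[1]=E4: 3-byte lead, need 2 cont bytes. acc=0x4
Byte[2]=B5: continuation. acc=(acc<<6)|0x35=0x135
Byte[3]=A6: continuation. acc=(acc<<6)|0x26=0x4D66
Completed: cp=U+4D66 (starts at byte 1)
Byte[4]=F0: 4-byte lead, need 3 cont bytes. acc=0x0
Byte[5]=9D: continuation. acc=(acc<<6)|0x1D=0x1D
Byte[6]=98: continuation. acc=(acc<<6)|0x18=0x758
Byte[7]=A1: continuation. acc=(acc<<6)|0x21=0x1D621
Completed: cp=U+1D621 (starts at byte 4)

Answer: U+0075 U+4D66 U+1D621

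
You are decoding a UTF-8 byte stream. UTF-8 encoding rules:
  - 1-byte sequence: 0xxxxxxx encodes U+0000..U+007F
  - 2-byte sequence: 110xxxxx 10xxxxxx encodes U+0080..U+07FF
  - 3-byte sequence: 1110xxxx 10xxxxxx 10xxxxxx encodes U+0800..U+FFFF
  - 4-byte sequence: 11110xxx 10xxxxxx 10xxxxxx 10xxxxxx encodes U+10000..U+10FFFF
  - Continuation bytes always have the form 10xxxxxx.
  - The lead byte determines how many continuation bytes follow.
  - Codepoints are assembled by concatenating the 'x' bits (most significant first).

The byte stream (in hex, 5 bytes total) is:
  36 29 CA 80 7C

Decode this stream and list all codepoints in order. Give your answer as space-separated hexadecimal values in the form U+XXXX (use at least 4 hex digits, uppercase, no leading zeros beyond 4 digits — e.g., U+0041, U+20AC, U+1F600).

Answer: U+0036 U+0029 U+0280 U+007C

Derivation:
Byte[0]=36: 1-byte ASCII. cp=U+0036
Byte[1]=29: 1-byte ASCII. cp=U+0029
Byte[2]=CA: 2-byte lead, need 1 cont bytes. acc=0xA
Byte[3]=80: continuation. acc=(acc<<6)|0x00=0x280
Completed: cp=U+0280 (starts at byte 2)
Byte[4]=7C: 1-byte ASCII. cp=U+007C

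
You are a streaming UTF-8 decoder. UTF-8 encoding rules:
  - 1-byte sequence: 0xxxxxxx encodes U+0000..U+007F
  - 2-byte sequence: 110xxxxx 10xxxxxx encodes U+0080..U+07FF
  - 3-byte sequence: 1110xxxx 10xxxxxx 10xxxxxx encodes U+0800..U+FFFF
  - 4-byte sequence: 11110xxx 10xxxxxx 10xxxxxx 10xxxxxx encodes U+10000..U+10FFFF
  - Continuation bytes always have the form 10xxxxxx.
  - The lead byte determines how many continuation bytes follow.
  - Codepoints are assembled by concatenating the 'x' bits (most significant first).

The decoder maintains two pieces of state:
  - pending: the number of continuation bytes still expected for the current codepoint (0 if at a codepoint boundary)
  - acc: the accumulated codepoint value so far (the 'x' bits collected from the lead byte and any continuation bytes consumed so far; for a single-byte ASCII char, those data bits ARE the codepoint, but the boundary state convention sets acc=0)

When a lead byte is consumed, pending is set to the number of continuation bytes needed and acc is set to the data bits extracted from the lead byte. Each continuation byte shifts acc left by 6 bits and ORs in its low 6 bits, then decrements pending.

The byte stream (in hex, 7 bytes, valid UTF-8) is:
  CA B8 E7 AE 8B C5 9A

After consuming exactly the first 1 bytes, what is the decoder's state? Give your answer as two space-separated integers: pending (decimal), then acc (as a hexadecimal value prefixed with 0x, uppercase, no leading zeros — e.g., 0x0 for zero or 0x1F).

Answer: 1 0xA

Derivation:
Byte[0]=CA: 2-byte lead. pending=1, acc=0xA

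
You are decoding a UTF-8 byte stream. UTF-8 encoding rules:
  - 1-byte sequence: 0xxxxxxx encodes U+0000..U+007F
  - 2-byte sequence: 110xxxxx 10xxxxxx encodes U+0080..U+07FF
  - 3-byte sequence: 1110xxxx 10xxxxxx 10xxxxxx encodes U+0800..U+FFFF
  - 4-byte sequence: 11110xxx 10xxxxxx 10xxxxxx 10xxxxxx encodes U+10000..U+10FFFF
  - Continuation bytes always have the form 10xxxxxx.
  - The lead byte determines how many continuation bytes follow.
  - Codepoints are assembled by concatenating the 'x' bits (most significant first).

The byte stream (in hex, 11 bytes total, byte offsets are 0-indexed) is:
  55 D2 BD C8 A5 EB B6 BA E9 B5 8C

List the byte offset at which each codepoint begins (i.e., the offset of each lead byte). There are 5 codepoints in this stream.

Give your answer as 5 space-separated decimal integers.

Byte[0]=55: 1-byte ASCII. cp=U+0055
Byte[1]=D2: 2-byte lead, need 1 cont bytes. acc=0x12
Byte[2]=BD: continuation. acc=(acc<<6)|0x3D=0x4BD
Completed: cp=U+04BD (starts at byte 1)
Byte[3]=C8: 2-byte lead, need 1 cont bytes. acc=0x8
Byte[4]=A5: continuation. acc=(acc<<6)|0x25=0x225
Completed: cp=U+0225 (starts at byte 3)
Byte[5]=EB: 3-byte lead, need 2 cont bytes. acc=0xB
Byte[6]=B6: continuation. acc=(acc<<6)|0x36=0x2F6
Byte[7]=BA: continuation. acc=(acc<<6)|0x3A=0xBDBA
Completed: cp=U+BDBA (starts at byte 5)
Byte[8]=E9: 3-byte lead, need 2 cont bytes. acc=0x9
Byte[9]=B5: continuation. acc=(acc<<6)|0x35=0x275
Byte[10]=8C: continuation. acc=(acc<<6)|0x0C=0x9D4C
Completed: cp=U+9D4C (starts at byte 8)

Answer: 0 1 3 5 8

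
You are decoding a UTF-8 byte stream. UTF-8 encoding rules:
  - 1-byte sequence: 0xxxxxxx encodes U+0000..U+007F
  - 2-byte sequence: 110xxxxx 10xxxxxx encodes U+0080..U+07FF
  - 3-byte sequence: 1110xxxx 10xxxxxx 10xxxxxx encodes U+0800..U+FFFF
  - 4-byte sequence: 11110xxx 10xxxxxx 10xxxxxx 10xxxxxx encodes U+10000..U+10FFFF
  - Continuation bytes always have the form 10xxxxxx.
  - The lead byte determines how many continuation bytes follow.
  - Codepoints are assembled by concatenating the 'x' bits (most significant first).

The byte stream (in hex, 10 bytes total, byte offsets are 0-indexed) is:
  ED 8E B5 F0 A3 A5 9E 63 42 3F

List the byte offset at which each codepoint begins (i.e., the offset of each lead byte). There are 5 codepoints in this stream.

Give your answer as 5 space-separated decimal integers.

Byte[0]=ED: 3-byte lead, need 2 cont bytes. acc=0xD
Byte[1]=8E: continuation. acc=(acc<<6)|0x0E=0x34E
Byte[2]=B5: continuation. acc=(acc<<6)|0x35=0xD3B5
Completed: cp=U+D3B5 (starts at byte 0)
Byte[3]=F0: 4-byte lead, need 3 cont bytes. acc=0x0
Byte[4]=A3: continuation. acc=(acc<<6)|0x23=0x23
Byte[5]=A5: continuation. acc=(acc<<6)|0x25=0x8E5
Byte[6]=9E: continuation. acc=(acc<<6)|0x1E=0x2395E
Completed: cp=U+2395E (starts at byte 3)
Byte[7]=63: 1-byte ASCII. cp=U+0063
Byte[8]=42: 1-byte ASCII. cp=U+0042
Byte[9]=3F: 1-byte ASCII. cp=U+003F

Answer: 0 3 7 8 9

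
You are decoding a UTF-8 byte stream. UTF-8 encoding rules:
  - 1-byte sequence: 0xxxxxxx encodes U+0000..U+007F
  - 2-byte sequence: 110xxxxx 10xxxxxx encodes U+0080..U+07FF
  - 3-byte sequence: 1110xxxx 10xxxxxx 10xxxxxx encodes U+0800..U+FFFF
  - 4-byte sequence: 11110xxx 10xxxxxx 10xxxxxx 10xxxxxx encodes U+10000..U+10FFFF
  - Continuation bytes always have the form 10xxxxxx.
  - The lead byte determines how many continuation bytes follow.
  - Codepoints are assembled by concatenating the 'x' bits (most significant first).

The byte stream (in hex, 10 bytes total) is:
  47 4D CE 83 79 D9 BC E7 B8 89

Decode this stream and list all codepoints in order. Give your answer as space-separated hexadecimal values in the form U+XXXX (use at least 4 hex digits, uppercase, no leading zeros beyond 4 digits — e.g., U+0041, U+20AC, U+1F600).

Byte[0]=47: 1-byte ASCII. cp=U+0047
Byte[1]=4D: 1-byte ASCII. cp=U+004D
Byte[2]=CE: 2-byte lead, need 1 cont bytes. acc=0xE
Byte[3]=83: continuation. acc=(acc<<6)|0x03=0x383
Completed: cp=U+0383 (starts at byte 2)
Byte[4]=79: 1-byte ASCII. cp=U+0079
Byte[5]=D9: 2-byte lead, need 1 cont bytes. acc=0x19
Byte[6]=BC: continuation. acc=(acc<<6)|0x3C=0x67C
Completed: cp=U+067C (starts at byte 5)
Byte[7]=E7: 3-byte lead, need 2 cont bytes. acc=0x7
Byte[8]=B8: continuation. acc=(acc<<6)|0x38=0x1F8
Byte[9]=89: continuation. acc=(acc<<6)|0x09=0x7E09
Completed: cp=U+7E09 (starts at byte 7)

Answer: U+0047 U+004D U+0383 U+0079 U+067C U+7E09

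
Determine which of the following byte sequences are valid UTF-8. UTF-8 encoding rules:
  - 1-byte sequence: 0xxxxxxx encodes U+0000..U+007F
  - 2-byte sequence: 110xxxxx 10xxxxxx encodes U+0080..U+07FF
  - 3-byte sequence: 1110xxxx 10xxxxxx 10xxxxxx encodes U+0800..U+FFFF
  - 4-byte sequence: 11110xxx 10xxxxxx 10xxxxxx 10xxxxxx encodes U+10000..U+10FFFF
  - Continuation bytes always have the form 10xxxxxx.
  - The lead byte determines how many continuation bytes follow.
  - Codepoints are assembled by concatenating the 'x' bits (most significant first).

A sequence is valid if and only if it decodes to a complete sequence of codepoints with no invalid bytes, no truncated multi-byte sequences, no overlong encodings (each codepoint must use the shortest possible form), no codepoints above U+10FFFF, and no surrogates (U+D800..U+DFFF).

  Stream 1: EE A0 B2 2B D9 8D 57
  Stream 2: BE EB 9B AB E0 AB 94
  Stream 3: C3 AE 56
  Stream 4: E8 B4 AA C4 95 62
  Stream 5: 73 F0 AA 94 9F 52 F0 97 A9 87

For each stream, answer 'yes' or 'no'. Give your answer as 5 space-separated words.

Answer: yes no yes yes yes

Derivation:
Stream 1: decodes cleanly. VALID
Stream 2: error at byte offset 0. INVALID
Stream 3: decodes cleanly. VALID
Stream 4: decodes cleanly. VALID
Stream 5: decodes cleanly. VALID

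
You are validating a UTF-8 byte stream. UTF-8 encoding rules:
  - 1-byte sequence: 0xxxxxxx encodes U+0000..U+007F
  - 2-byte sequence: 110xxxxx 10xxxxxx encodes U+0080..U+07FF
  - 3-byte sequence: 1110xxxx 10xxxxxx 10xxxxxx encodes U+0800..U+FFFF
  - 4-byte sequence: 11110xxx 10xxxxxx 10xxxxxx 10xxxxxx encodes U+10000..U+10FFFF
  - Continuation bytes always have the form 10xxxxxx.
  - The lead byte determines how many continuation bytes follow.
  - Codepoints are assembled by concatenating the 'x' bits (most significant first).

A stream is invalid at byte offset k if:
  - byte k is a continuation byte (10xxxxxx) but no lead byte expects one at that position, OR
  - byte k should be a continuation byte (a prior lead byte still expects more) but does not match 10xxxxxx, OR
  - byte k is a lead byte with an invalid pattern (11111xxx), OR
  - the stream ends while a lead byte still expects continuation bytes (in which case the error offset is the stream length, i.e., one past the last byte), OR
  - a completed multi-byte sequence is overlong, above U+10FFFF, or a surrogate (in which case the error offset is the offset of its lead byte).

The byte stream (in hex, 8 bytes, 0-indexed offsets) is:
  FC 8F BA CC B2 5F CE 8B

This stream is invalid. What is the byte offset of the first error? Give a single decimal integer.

Answer: 0

Derivation:
Byte[0]=FC: INVALID lead byte (not 0xxx/110x/1110/11110)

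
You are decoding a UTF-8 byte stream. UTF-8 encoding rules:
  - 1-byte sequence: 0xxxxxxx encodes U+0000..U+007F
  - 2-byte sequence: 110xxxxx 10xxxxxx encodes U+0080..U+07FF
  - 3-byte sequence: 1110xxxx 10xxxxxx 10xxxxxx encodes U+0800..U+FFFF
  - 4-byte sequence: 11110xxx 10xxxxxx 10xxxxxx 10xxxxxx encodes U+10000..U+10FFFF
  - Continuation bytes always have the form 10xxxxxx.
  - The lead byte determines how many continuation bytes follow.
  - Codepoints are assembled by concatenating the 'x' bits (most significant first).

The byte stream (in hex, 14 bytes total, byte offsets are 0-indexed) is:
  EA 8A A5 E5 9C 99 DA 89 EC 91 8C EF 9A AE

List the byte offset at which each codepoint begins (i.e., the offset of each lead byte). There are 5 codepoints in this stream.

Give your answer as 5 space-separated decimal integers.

Byte[0]=EA: 3-byte lead, need 2 cont bytes. acc=0xA
Byte[1]=8A: continuation. acc=(acc<<6)|0x0A=0x28A
Byte[2]=A5: continuation. acc=(acc<<6)|0x25=0xA2A5
Completed: cp=U+A2A5 (starts at byte 0)
Byte[3]=E5: 3-byte lead, need 2 cont bytes. acc=0x5
Byte[4]=9C: continuation. acc=(acc<<6)|0x1C=0x15C
Byte[5]=99: continuation. acc=(acc<<6)|0x19=0x5719
Completed: cp=U+5719 (starts at byte 3)
Byte[6]=DA: 2-byte lead, need 1 cont bytes. acc=0x1A
Byte[7]=89: continuation. acc=(acc<<6)|0x09=0x689
Completed: cp=U+0689 (starts at byte 6)
Byte[8]=EC: 3-byte lead, need 2 cont bytes. acc=0xC
Byte[9]=91: continuation. acc=(acc<<6)|0x11=0x311
Byte[10]=8C: continuation. acc=(acc<<6)|0x0C=0xC44C
Completed: cp=U+C44C (starts at byte 8)
Byte[11]=EF: 3-byte lead, need 2 cont bytes. acc=0xF
Byte[12]=9A: continuation. acc=(acc<<6)|0x1A=0x3DA
Byte[13]=AE: continuation. acc=(acc<<6)|0x2E=0xF6AE
Completed: cp=U+F6AE (starts at byte 11)

Answer: 0 3 6 8 11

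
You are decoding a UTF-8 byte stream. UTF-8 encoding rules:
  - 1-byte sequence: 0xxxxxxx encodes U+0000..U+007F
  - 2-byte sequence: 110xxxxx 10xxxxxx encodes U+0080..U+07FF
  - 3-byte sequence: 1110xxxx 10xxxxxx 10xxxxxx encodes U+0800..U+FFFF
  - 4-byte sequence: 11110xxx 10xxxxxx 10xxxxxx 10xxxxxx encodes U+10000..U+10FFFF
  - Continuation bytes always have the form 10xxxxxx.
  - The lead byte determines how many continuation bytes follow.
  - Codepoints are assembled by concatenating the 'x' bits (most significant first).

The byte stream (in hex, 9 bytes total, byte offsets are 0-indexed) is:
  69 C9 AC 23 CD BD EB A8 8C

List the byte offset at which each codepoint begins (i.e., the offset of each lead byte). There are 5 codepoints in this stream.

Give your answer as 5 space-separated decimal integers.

Answer: 0 1 3 4 6

Derivation:
Byte[0]=69: 1-byte ASCII. cp=U+0069
Byte[1]=C9: 2-byte lead, need 1 cont bytes. acc=0x9
Byte[2]=AC: continuation. acc=(acc<<6)|0x2C=0x26C
Completed: cp=U+026C (starts at byte 1)
Byte[3]=23: 1-byte ASCII. cp=U+0023
Byte[4]=CD: 2-byte lead, need 1 cont bytes. acc=0xD
Byte[5]=BD: continuation. acc=(acc<<6)|0x3D=0x37D
Completed: cp=U+037D (starts at byte 4)
Byte[6]=EB: 3-byte lead, need 2 cont bytes. acc=0xB
Byte[7]=A8: continuation. acc=(acc<<6)|0x28=0x2E8
Byte[8]=8C: continuation. acc=(acc<<6)|0x0C=0xBA0C
Completed: cp=U+BA0C (starts at byte 6)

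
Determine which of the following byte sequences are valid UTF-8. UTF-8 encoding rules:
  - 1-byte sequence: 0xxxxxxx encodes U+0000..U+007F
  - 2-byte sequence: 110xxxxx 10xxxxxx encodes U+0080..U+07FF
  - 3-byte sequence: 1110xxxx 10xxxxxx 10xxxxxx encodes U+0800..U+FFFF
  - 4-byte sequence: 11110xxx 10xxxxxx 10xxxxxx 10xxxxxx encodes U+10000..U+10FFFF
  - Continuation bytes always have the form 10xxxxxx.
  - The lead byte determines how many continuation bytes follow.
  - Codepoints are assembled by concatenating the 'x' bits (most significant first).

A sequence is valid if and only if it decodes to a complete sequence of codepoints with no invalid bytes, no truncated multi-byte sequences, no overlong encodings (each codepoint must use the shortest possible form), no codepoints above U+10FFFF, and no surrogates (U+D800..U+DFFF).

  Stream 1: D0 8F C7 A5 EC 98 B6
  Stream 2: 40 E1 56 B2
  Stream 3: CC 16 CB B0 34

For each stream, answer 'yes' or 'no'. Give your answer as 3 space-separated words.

Stream 1: decodes cleanly. VALID
Stream 2: error at byte offset 2. INVALID
Stream 3: error at byte offset 1. INVALID

Answer: yes no no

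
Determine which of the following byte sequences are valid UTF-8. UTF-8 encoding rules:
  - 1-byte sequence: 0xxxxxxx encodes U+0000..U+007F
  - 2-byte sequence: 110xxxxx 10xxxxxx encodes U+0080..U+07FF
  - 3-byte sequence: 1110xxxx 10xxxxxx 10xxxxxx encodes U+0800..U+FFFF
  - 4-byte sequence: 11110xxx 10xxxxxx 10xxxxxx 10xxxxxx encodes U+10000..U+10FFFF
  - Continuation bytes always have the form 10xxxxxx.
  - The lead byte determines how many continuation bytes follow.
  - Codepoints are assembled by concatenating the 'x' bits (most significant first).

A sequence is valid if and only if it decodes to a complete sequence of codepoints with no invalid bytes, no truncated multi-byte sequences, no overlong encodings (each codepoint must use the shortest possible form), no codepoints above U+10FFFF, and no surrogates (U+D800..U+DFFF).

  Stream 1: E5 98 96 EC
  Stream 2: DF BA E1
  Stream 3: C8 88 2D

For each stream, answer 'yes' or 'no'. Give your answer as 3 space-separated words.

Stream 1: error at byte offset 4. INVALID
Stream 2: error at byte offset 3. INVALID
Stream 3: decodes cleanly. VALID

Answer: no no yes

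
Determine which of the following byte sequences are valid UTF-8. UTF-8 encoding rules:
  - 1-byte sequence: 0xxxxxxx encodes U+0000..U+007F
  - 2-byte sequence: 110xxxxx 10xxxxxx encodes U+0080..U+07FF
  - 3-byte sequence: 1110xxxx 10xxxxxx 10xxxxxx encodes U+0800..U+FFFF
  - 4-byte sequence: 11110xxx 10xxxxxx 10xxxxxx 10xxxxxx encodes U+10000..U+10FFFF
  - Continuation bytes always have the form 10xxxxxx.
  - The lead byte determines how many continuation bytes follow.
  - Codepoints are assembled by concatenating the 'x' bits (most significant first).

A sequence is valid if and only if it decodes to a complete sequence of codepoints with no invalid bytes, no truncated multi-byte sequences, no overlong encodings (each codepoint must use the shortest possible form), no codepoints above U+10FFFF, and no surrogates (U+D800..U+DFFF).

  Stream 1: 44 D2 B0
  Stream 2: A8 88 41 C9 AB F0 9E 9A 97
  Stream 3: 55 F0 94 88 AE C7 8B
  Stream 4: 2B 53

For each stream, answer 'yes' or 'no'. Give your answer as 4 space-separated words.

Answer: yes no yes yes

Derivation:
Stream 1: decodes cleanly. VALID
Stream 2: error at byte offset 0. INVALID
Stream 3: decodes cleanly. VALID
Stream 4: decodes cleanly. VALID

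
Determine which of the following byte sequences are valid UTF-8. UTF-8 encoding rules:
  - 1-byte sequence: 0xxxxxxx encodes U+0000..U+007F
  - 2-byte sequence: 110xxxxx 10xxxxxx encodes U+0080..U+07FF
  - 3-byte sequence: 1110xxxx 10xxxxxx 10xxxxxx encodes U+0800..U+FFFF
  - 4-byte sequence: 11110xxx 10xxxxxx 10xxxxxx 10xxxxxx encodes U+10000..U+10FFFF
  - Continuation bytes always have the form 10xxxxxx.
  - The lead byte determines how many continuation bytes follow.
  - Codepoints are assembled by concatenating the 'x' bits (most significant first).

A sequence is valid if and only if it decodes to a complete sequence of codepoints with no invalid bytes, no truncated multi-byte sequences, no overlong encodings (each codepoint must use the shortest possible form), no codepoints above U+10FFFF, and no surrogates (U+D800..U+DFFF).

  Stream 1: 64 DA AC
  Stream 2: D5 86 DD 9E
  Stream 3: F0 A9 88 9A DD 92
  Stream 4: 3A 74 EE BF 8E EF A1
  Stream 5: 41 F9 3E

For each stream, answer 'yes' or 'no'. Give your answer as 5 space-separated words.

Answer: yes yes yes no no

Derivation:
Stream 1: decodes cleanly. VALID
Stream 2: decodes cleanly. VALID
Stream 3: decodes cleanly. VALID
Stream 4: error at byte offset 7. INVALID
Stream 5: error at byte offset 1. INVALID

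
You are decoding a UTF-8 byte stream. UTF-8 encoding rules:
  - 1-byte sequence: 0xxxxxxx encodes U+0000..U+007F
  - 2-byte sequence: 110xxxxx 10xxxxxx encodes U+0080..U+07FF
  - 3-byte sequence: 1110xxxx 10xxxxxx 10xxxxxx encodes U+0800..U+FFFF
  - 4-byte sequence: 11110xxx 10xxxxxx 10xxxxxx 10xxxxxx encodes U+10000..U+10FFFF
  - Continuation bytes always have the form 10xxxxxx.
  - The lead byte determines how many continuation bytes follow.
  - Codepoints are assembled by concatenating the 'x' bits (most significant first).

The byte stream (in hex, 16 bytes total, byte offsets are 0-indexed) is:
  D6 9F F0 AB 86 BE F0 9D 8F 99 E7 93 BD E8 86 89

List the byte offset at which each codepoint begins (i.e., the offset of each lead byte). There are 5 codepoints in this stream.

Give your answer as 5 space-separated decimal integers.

Answer: 0 2 6 10 13

Derivation:
Byte[0]=D6: 2-byte lead, need 1 cont bytes. acc=0x16
Byte[1]=9F: continuation. acc=(acc<<6)|0x1F=0x59F
Completed: cp=U+059F (starts at byte 0)
Byte[2]=F0: 4-byte lead, need 3 cont bytes. acc=0x0
Byte[3]=AB: continuation. acc=(acc<<6)|0x2B=0x2B
Byte[4]=86: continuation. acc=(acc<<6)|0x06=0xAC6
Byte[5]=BE: continuation. acc=(acc<<6)|0x3E=0x2B1BE
Completed: cp=U+2B1BE (starts at byte 2)
Byte[6]=F0: 4-byte lead, need 3 cont bytes. acc=0x0
Byte[7]=9D: continuation. acc=(acc<<6)|0x1D=0x1D
Byte[8]=8F: continuation. acc=(acc<<6)|0x0F=0x74F
Byte[9]=99: continuation. acc=(acc<<6)|0x19=0x1D3D9
Completed: cp=U+1D3D9 (starts at byte 6)
Byte[10]=E7: 3-byte lead, need 2 cont bytes. acc=0x7
Byte[11]=93: continuation. acc=(acc<<6)|0x13=0x1D3
Byte[12]=BD: continuation. acc=(acc<<6)|0x3D=0x74FD
Completed: cp=U+74FD (starts at byte 10)
Byte[13]=E8: 3-byte lead, need 2 cont bytes. acc=0x8
Byte[14]=86: continuation. acc=(acc<<6)|0x06=0x206
Byte[15]=89: continuation. acc=(acc<<6)|0x09=0x8189
Completed: cp=U+8189 (starts at byte 13)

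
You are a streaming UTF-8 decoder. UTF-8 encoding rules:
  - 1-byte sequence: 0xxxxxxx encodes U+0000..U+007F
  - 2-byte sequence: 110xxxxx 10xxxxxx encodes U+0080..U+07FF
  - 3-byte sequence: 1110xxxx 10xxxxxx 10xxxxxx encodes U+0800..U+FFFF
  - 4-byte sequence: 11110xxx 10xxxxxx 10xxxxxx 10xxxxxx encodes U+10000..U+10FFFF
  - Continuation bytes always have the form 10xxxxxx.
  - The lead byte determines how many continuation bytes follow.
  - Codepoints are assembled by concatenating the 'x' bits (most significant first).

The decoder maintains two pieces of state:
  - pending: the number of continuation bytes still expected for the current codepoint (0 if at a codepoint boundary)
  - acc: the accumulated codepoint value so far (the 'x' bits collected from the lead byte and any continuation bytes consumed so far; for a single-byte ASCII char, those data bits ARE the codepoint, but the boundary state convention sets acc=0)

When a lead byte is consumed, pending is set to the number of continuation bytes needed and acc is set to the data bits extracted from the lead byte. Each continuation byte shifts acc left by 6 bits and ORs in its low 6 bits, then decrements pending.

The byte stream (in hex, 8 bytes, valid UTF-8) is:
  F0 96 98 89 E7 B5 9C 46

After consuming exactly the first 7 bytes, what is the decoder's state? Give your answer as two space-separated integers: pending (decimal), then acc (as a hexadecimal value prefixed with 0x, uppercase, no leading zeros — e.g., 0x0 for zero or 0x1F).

Byte[0]=F0: 4-byte lead. pending=3, acc=0x0
Byte[1]=96: continuation. acc=(acc<<6)|0x16=0x16, pending=2
Byte[2]=98: continuation. acc=(acc<<6)|0x18=0x598, pending=1
Byte[3]=89: continuation. acc=(acc<<6)|0x09=0x16609, pending=0
Byte[4]=E7: 3-byte lead. pending=2, acc=0x7
Byte[5]=B5: continuation. acc=(acc<<6)|0x35=0x1F5, pending=1
Byte[6]=9C: continuation. acc=(acc<<6)|0x1C=0x7D5C, pending=0

Answer: 0 0x7D5C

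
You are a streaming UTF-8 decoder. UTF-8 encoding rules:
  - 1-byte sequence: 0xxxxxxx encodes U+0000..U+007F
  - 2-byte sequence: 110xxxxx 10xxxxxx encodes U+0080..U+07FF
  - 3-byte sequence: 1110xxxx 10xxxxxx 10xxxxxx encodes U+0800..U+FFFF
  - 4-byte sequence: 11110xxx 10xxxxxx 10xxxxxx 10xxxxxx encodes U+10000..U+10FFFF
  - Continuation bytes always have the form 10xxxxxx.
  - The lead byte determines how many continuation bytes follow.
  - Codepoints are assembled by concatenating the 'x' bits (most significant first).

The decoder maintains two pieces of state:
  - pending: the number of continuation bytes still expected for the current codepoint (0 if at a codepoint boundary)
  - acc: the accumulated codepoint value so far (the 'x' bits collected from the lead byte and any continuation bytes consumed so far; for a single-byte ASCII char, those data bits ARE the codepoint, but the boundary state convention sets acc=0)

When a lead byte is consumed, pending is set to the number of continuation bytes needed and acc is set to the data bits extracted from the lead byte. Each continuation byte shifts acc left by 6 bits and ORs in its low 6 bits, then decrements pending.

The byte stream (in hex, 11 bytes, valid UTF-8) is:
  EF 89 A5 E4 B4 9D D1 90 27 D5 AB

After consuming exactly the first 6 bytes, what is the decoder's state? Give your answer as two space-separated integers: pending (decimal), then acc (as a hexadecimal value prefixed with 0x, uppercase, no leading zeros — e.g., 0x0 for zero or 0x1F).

Byte[0]=EF: 3-byte lead. pending=2, acc=0xF
Byte[1]=89: continuation. acc=(acc<<6)|0x09=0x3C9, pending=1
Byte[2]=A5: continuation. acc=(acc<<6)|0x25=0xF265, pending=0
Byte[3]=E4: 3-byte lead. pending=2, acc=0x4
Byte[4]=B4: continuation. acc=(acc<<6)|0x34=0x134, pending=1
Byte[5]=9D: continuation. acc=(acc<<6)|0x1D=0x4D1D, pending=0

Answer: 0 0x4D1D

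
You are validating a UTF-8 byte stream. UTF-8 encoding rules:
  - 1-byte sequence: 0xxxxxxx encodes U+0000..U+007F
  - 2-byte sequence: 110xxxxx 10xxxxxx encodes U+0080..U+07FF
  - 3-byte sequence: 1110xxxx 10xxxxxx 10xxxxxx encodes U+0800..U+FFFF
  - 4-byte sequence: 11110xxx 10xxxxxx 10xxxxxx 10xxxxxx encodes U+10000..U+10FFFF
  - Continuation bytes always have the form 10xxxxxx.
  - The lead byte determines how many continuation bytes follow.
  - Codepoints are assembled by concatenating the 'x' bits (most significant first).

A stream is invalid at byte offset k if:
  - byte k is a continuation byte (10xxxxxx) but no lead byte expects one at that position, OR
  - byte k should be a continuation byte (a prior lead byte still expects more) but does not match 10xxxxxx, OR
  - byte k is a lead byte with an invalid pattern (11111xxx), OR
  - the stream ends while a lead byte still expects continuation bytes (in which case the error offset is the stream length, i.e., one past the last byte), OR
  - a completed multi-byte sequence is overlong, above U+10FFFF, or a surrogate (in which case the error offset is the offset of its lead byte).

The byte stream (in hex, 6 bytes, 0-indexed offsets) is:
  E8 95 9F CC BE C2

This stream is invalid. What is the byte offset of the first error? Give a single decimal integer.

Answer: 6

Derivation:
Byte[0]=E8: 3-byte lead, need 2 cont bytes. acc=0x8
Byte[1]=95: continuation. acc=(acc<<6)|0x15=0x215
Byte[2]=9F: continuation. acc=(acc<<6)|0x1F=0x855F
Completed: cp=U+855F (starts at byte 0)
Byte[3]=CC: 2-byte lead, need 1 cont bytes. acc=0xC
Byte[4]=BE: continuation. acc=(acc<<6)|0x3E=0x33E
Completed: cp=U+033E (starts at byte 3)
Byte[5]=C2: 2-byte lead, need 1 cont bytes. acc=0x2
Byte[6]: stream ended, expected continuation. INVALID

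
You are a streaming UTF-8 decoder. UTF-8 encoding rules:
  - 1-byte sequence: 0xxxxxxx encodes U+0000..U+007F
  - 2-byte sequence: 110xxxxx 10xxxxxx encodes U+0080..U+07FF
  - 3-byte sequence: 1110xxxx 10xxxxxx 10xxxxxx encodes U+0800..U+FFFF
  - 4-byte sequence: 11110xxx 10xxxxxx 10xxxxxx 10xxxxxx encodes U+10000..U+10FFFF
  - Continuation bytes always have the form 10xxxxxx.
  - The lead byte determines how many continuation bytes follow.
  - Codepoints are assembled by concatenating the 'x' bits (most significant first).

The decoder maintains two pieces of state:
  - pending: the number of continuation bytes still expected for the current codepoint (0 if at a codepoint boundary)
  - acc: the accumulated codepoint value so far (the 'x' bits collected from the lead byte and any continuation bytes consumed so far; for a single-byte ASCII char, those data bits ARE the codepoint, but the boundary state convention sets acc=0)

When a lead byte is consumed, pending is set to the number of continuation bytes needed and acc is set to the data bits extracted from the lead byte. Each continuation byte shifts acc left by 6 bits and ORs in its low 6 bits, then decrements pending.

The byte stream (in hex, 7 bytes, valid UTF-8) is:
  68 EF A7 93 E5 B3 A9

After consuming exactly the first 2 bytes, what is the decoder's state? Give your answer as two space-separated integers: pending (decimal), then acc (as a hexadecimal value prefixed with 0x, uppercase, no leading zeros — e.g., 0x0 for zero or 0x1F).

Answer: 2 0xF

Derivation:
Byte[0]=68: 1-byte. pending=0, acc=0x0
Byte[1]=EF: 3-byte lead. pending=2, acc=0xF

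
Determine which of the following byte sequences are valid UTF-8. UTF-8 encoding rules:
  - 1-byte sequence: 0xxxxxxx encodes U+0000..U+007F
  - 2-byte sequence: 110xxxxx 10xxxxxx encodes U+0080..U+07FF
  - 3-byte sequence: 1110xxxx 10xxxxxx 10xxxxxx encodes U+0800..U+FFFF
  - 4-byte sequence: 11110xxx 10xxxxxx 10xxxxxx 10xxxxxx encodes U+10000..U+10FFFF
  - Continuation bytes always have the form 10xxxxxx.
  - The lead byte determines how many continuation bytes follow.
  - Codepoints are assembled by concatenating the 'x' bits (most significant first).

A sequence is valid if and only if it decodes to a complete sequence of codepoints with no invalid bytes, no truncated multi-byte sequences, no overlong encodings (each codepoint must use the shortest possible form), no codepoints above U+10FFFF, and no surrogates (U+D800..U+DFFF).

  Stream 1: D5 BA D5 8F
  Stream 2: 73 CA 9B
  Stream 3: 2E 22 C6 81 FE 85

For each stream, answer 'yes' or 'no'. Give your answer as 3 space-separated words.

Stream 1: decodes cleanly. VALID
Stream 2: decodes cleanly. VALID
Stream 3: error at byte offset 4. INVALID

Answer: yes yes no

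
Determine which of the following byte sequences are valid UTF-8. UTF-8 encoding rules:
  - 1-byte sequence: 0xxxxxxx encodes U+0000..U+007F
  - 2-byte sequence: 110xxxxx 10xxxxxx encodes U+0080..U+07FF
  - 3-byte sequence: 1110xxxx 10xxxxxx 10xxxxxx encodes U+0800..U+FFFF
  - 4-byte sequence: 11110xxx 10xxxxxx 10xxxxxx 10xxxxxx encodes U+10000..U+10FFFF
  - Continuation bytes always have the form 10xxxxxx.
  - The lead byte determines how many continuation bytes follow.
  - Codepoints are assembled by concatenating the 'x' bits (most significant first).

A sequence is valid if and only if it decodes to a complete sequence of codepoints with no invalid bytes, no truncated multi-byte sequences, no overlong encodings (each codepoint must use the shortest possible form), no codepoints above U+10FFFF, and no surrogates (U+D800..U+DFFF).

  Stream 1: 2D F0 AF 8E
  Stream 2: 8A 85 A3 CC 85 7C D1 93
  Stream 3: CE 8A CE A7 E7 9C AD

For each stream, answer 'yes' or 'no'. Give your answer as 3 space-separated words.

Answer: no no yes

Derivation:
Stream 1: error at byte offset 4. INVALID
Stream 2: error at byte offset 0. INVALID
Stream 3: decodes cleanly. VALID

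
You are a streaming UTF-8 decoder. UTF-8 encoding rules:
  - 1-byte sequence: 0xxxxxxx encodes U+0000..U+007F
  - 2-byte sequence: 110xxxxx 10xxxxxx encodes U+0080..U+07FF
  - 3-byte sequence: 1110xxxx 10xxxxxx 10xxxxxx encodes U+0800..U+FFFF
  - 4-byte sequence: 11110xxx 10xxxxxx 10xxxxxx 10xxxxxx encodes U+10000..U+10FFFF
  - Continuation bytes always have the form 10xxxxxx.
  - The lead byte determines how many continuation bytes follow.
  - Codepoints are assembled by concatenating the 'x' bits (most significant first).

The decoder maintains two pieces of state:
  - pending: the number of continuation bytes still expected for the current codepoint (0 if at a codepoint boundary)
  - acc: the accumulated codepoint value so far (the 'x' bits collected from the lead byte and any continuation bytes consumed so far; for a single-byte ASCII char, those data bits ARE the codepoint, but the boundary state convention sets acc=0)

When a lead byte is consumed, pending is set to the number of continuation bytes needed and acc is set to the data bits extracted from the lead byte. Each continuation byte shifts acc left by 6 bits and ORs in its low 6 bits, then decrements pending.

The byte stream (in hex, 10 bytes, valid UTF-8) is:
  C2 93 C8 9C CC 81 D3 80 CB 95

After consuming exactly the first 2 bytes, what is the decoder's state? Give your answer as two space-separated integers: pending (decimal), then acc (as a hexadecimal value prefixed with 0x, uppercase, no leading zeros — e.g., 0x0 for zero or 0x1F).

Answer: 0 0x93

Derivation:
Byte[0]=C2: 2-byte lead. pending=1, acc=0x2
Byte[1]=93: continuation. acc=(acc<<6)|0x13=0x93, pending=0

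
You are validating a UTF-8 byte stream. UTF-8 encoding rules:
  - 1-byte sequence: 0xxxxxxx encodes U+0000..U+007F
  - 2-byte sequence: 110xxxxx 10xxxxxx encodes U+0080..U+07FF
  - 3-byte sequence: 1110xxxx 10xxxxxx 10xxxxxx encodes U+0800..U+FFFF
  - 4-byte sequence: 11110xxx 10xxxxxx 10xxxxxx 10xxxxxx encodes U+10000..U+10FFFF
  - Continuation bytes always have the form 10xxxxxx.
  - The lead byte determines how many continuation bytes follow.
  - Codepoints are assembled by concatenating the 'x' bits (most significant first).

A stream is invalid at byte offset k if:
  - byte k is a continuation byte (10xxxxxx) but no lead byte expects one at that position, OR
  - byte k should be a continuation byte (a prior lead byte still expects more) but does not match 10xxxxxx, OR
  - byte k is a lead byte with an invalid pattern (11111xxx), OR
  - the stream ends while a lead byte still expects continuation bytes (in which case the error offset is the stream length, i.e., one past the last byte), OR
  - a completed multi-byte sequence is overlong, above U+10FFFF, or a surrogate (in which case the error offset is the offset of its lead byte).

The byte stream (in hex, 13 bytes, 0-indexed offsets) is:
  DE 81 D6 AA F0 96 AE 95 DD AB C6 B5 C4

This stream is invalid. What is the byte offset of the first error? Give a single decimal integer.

Byte[0]=DE: 2-byte lead, need 1 cont bytes. acc=0x1E
Byte[1]=81: continuation. acc=(acc<<6)|0x01=0x781
Completed: cp=U+0781 (starts at byte 0)
Byte[2]=D6: 2-byte lead, need 1 cont bytes. acc=0x16
Byte[3]=AA: continuation. acc=(acc<<6)|0x2A=0x5AA
Completed: cp=U+05AA (starts at byte 2)
Byte[4]=F0: 4-byte lead, need 3 cont bytes. acc=0x0
Byte[5]=96: continuation. acc=(acc<<6)|0x16=0x16
Byte[6]=AE: continuation. acc=(acc<<6)|0x2E=0x5AE
Byte[7]=95: continuation. acc=(acc<<6)|0x15=0x16B95
Completed: cp=U+16B95 (starts at byte 4)
Byte[8]=DD: 2-byte lead, need 1 cont bytes. acc=0x1D
Byte[9]=AB: continuation. acc=(acc<<6)|0x2B=0x76B
Completed: cp=U+076B (starts at byte 8)
Byte[10]=C6: 2-byte lead, need 1 cont bytes. acc=0x6
Byte[11]=B5: continuation. acc=(acc<<6)|0x35=0x1B5
Completed: cp=U+01B5 (starts at byte 10)
Byte[12]=C4: 2-byte lead, need 1 cont bytes. acc=0x4
Byte[13]: stream ended, expected continuation. INVALID

Answer: 13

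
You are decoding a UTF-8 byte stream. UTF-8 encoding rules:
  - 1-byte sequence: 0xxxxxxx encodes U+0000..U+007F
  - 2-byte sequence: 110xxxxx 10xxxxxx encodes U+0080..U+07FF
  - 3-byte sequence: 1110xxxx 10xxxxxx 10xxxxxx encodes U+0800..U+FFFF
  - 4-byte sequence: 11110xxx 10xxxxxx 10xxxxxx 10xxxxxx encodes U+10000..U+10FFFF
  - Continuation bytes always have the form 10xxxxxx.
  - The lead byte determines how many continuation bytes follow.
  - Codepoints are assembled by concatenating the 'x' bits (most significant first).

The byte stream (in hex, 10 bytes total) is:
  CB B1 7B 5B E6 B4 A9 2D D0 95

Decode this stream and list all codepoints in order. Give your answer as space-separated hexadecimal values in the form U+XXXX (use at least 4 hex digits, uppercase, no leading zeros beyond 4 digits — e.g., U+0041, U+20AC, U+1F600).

Answer: U+02F1 U+007B U+005B U+6D29 U+002D U+0415

Derivation:
Byte[0]=CB: 2-byte lead, need 1 cont bytes. acc=0xB
Byte[1]=B1: continuation. acc=(acc<<6)|0x31=0x2F1
Completed: cp=U+02F1 (starts at byte 0)
Byte[2]=7B: 1-byte ASCII. cp=U+007B
Byte[3]=5B: 1-byte ASCII. cp=U+005B
Byte[4]=E6: 3-byte lead, need 2 cont bytes. acc=0x6
Byte[5]=B4: continuation. acc=(acc<<6)|0x34=0x1B4
Byte[6]=A9: continuation. acc=(acc<<6)|0x29=0x6D29
Completed: cp=U+6D29 (starts at byte 4)
Byte[7]=2D: 1-byte ASCII. cp=U+002D
Byte[8]=D0: 2-byte lead, need 1 cont bytes. acc=0x10
Byte[9]=95: continuation. acc=(acc<<6)|0x15=0x415
Completed: cp=U+0415 (starts at byte 8)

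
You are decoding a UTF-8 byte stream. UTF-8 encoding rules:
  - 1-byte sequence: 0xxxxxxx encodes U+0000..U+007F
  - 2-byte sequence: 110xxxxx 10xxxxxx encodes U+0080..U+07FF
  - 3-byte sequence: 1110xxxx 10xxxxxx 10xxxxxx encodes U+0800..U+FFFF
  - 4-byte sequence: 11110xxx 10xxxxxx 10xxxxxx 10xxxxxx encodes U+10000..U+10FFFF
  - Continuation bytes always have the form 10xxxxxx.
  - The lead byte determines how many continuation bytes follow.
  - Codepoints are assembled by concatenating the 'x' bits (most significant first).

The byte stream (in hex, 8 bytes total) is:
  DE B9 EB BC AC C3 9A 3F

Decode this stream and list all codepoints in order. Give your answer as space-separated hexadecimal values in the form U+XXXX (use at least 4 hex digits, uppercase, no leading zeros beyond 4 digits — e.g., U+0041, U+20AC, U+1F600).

Answer: U+07B9 U+BF2C U+00DA U+003F

Derivation:
Byte[0]=DE: 2-byte lead, need 1 cont bytes. acc=0x1E
Byte[1]=B9: continuation. acc=(acc<<6)|0x39=0x7B9
Completed: cp=U+07B9 (starts at byte 0)
Byte[2]=EB: 3-byte lead, need 2 cont bytes. acc=0xB
Byte[3]=BC: continuation. acc=(acc<<6)|0x3C=0x2FC
Byte[4]=AC: continuation. acc=(acc<<6)|0x2C=0xBF2C
Completed: cp=U+BF2C (starts at byte 2)
Byte[5]=C3: 2-byte lead, need 1 cont bytes. acc=0x3
Byte[6]=9A: continuation. acc=(acc<<6)|0x1A=0xDA
Completed: cp=U+00DA (starts at byte 5)
Byte[7]=3F: 1-byte ASCII. cp=U+003F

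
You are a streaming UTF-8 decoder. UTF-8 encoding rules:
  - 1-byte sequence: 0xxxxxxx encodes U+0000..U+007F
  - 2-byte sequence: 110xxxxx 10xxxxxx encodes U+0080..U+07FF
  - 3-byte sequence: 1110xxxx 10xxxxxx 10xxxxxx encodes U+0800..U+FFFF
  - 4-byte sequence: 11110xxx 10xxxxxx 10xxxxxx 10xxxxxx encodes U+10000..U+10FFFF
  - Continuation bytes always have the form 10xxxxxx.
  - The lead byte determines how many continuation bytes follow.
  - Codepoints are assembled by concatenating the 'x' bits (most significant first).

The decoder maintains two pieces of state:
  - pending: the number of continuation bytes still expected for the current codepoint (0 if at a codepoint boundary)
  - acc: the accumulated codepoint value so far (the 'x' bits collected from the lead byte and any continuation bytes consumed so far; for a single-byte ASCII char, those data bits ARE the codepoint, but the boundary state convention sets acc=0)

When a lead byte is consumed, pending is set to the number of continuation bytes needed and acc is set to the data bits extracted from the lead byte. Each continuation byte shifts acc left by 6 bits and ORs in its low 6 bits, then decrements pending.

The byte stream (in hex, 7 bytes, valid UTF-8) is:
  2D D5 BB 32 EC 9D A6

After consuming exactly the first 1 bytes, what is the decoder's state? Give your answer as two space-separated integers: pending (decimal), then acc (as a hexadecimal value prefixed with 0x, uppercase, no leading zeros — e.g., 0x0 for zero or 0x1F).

Byte[0]=2D: 1-byte. pending=0, acc=0x0

Answer: 0 0x0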